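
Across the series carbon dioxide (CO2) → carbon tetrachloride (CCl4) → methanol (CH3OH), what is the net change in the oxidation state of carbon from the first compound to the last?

-6

Carbon oxidation states along the series — carbon dioxide: +4, carbon tetrachloride: +4, methanol: -2.
Net change = -2 − (+4) = -6.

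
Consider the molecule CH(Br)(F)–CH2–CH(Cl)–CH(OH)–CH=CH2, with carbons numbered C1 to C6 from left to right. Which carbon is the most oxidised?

Tallying each carbon's bonds:
C1: 1C, 1H, 1F, 1Br → 0 − 1 + 1 + 1 = +1
C2: 2C, 2H → 0 − 2 = -2
C3: 2C, 1H, 1Cl → 0 − 1 + 1 = 0
C4: 2C, 1H, 1O → 0 − 1 + 1 = 0
C5: 3C, 1H → 0 − 1 = -1
C6: 2C, 2H → 0 − 2 = -2
The most oxidised carbon is C1 at +1.

C1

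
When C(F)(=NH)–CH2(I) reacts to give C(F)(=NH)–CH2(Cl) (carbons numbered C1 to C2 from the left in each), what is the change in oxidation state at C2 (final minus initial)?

Before: C2 has 1 bond to C, 2 bonds to H, 1 bond to I → oxidation state -1.
After: C2 has 1 bond to C, 2 bonds to H, 1 bond to Cl → oxidation state -1.
Δ = -1 − (-1) = 0, so no net redox change at C2.

0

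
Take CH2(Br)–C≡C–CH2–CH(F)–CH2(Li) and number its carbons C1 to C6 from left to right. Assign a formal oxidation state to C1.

C1 has one bond to C (0), one bond to Br (+1), one bond to H (-1), one bond to H (-1).
Oxidation state = 0 + 1 − 1 − 1 = -1.

-1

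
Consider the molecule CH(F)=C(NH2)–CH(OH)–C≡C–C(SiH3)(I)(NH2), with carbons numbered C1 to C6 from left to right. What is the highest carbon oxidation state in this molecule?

+1

Tallying each carbon's bonds:
C1: 2C, 1H, 1F → 0 − 1 + 1 = 0
C2: 3C, 1N → 0 + 1 = +1
C3: 2C, 1H, 1O → 0 − 1 + 1 = 0
C4: 4C → 0 = 0
C5: 4C → 0 = 0
C6: 1C, 1N, 1I, 1Si → 0 + 1 + 1 − 1 = +1
The highest value is +1.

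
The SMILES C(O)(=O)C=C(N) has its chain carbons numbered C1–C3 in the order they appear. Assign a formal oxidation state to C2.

-1

Each bond to a more electronegative atom (O, N, halogen) counts +1, each bond to a less electronegative atom (H, metal, B, Si) counts −1, and each C–C bond counts 0.
C2 has one bond to C (0), a double bond to C (2×0 = 0), one bond to H (-1).
Oxidation state = 0 + 0 − 1 = -1.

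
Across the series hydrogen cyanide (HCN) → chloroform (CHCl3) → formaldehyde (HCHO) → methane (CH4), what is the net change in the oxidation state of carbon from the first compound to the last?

-6

Carbon oxidation states along the series — hydrogen cyanide: +2, chloroform: +2, formaldehyde: 0, methane: -4.
Net change = -4 − (+2) = -6.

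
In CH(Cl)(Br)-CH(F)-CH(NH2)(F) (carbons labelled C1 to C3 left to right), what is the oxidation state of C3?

Count +1 for every bond to an atom more electronegative than carbon and −1 for every bond to one less electronegative; C–C bonds are 0.
C3 has one bond to C (0), one bond to N (+1), one bond to H (-1), one bond to F (+1).
Oxidation state = 0 + 1 − 1 + 1 = +1.

+1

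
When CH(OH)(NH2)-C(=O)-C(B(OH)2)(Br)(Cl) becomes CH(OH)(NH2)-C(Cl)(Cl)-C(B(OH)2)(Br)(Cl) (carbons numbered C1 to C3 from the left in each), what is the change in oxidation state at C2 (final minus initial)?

0

Before: C2 has 2 bonds to C, 2 bonds to O → oxidation state +2.
After: C2 has 2 bonds to C, 2 bonds to Cl → oxidation state +2.
Δ = +2 − (+2) = 0, so no net redox change at C2.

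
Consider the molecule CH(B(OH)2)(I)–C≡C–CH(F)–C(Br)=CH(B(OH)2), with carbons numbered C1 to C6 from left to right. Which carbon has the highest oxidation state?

Tallying each carbon's bonds:
C1: 1C, 1H, 1I, 1B → 0 − 1 + 1 − 1 = -1
C2: 4C → 0 = 0
C3: 4C → 0 = 0
C4: 2C, 1H, 1F → 0 − 1 + 1 = 0
C5: 3C, 1Br → 0 + 1 = +1
C6: 2C, 1H, 1B → 0 − 1 − 1 = -2
The most oxidised carbon is C5 at +1.

C5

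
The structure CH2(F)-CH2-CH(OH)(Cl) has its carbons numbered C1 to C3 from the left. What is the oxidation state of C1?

-1

Count +1 for every bond to an atom more electronegative than carbon and −1 for every bond to one less electronegative; C–C bonds are 0.
C1 has one bond to C (0), one bond to H (-1), one bond to H (-1), one bond to F (+1).
Oxidation state = 0 − 1 − 1 + 1 = -1.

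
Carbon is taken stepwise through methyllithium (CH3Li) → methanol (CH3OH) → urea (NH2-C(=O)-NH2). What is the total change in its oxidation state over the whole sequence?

+8

Carbon oxidation states along the series — methyllithium: -4, methanol: -2, urea: +4.
Net change = +4 − (-4) = +8.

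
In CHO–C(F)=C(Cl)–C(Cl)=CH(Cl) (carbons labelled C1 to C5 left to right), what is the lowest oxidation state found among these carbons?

0

Tallying each carbon's bonds:
C1: 1C, 1H, 2O → 0 − 1 + 2 = +1
C2: 3C, 1F → 0 + 1 = +1
C3: 3C, 1Cl → 0 + 1 = +1
C4: 3C, 1Cl → 0 + 1 = +1
C5: 2C, 1H, 1Cl → 0 − 1 + 1 = 0
The lowest value is 0.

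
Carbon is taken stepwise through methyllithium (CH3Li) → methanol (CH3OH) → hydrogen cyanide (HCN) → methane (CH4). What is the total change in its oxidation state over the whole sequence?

0

Carbon oxidation states along the series — methyllithium: -4, methanol: -2, hydrogen cyanide: +2, methane: -4.
Net change = -4 − (-4) = 0.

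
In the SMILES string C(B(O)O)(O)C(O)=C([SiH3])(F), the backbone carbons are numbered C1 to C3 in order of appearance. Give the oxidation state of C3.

C3 has a double bond to C (2×0 = 0), one bond to Si (-1), one bond to F (+1).
Oxidation state = 0 − 1 + 1 = 0.

0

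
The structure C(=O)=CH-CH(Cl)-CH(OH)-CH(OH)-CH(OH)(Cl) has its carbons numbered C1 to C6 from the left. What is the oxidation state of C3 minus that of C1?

-2

C3: 2C, 1H, 1Cl → 0 − 1 + 1 = 0
C1: 2C, 2O → 0 + 2 = +2
Difference: 0 − (+2) = -2.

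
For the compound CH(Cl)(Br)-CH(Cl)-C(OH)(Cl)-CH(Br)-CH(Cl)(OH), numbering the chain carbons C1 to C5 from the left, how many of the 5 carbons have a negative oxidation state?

0

Tallying each carbon's bonds:
C1: 1C, 1H, 1Cl, 1Br → 0 − 1 + 1 + 1 = +1
C2: 2C, 1H, 1Cl → 0 − 1 + 1 = 0
C3: 2C, 1O, 1Cl → 0 + 1 + 1 = +2
C4: 2C, 1H, 1Br → 0 − 1 + 1 = 0
C5: 1C, 1H, 1O, 1Cl → 0 − 1 + 1 + 1 = +1
0 carbons meet the condition.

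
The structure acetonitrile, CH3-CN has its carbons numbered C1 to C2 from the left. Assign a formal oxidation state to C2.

Assign +1 per bond to O/N/halogen, −1 per bond to H or an electropositive element, and 0 per bond to carbon.
C2 has a triple bond to N (3×+1 = +3), one bond to C (0).
Oxidation state = +3 + 0 = +3.

+3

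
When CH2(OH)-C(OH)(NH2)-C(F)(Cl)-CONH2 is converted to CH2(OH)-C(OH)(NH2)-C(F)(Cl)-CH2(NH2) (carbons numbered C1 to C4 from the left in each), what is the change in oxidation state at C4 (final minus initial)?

-4

Before: C4 has 1 bond to C, 2 bonds to O, 1 bond to N → oxidation state +3.
After: C4 has 1 bond to C, 2 bonds to H, 1 bond to N → oxidation state -1.
Δ = -1 − (+3) = -4, so this is a reduction at C4.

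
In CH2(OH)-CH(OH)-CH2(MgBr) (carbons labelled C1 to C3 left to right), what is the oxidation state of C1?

Each bond to a more electronegative atom (O, N, halogen) counts +1, each bond to a less electronegative atom (H, metal, B, Si) counts −1, and each C–C bond counts 0.
C1 has one bond to C (0), one bond to O (+1), one bond to H (-1), one bond to H (-1).
Oxidation state = 0 + 1 − 1 − 1 = -1.

-1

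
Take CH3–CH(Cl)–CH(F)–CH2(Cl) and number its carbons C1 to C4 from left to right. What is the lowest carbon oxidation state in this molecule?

-3

Each bond to a more electronegative atom (O, N, halogen) counts +1, each bond to a less electronegative atom (H, metal, B, Si) counts −1, and each C–C bond counts 0. Tallying each carbon:
C1: 1C, 3H → 0 − 3 = -3
C2: 2C, 1H, 1Cl → 0 − 1 + 1 = 0
C3: 2C, 1H, 1F → 0 − 1 + 1 = 0
C4: 1C, 2H, 1Cl → 0 − 2 + 1 = -1
The lowest value is -3.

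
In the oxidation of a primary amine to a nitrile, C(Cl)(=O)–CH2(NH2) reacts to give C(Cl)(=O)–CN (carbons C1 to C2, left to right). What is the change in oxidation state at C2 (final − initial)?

+4

Before: C2 has 1 bond to C, 2 bonds to H, 1 bond to N → oxidation state -1.
After: C2 has 1 bond to C, 3 bonds to N → oxidation state +3.
Δ = +3 − (-1) = +4, so this is an oxidation at C2.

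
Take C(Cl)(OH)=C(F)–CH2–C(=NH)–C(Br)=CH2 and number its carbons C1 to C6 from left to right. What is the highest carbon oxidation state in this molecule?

+2

Assign +1 per bond to O/N/halogen, −1 per bond to H or an electropositive element, and 0 per bond to carbon. Tallying each carbon:
C1: 2C, 1O, 1Cl → 0 + 1 + 1 = +2
C2: 3C, 1F → 0 + 1 = +1
C3: 2C, 2H → 0 − 2 = -2
C4: 2C, 2N → 0 + 2 = +2
C5: 3C, 1Br → 0 + 1 = +1
C6: 2C, 2H → 0 − 2 = -2
The highest value is +2.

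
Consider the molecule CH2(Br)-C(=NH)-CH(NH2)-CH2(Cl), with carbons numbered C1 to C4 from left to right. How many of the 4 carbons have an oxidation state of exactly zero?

Each bond to a more electronegative atom (O, N, halogen) counts +1, each bond to a less electronegative atom (H, metal, B, Si) counts −1, and each C–C bond counts 0. Tallying each carbon:
C1: 1C, 2H, 1Br → 0 − 2 + 1 = -1
C2: 2C, 2N → 0 + 2 = +2
C3: 2C, 1H, 1N → 0 − 1 + 1 = 0
C4: 1C, 2H, 1Cl → 0 − 2 + 1 = -1
1 carbon (C3) meets the condition.

1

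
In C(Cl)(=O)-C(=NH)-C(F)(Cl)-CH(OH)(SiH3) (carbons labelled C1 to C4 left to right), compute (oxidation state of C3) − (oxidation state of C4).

+3

C3: 2C, 1F, 1Cl → 0 + 1 + 1 = +2
C4: 1C, 1H, 1O, 1Si → 0 − 1 + 1 − 1 = -1
Difference: +2 − (-1) = +3.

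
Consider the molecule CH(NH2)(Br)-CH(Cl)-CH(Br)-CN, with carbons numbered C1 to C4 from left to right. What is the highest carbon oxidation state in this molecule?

Tallying each carbon's bonds:
C1: 1C, 1H, 1N, 1Br → 0 − 1 + 1 + 1 = +1
C2: 2C, 1H, 1Cl → 0 − 1 + 1 = 0
C3: 2C, 1H, 1Br → 0 − 1 + 1 = 0
C4: 1C, 3N → 0 + 3 = +3
The highest value is +3.

+3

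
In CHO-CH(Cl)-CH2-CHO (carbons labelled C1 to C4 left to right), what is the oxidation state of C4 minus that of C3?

C4: 1C, 1H, 2O → 0 − 1 + 2 = +1
C3: 2C, 2H → 0 − 2 = -2
Difference: +1 − (-2) = +3.

+3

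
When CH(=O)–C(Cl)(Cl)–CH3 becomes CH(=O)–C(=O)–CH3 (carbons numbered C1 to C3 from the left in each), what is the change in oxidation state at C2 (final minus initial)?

Before: C2 has 2 bonds to C, 2 bonds to Cl → oxidation state +2.
After: C2 has 2 bonds to C, 2 bonds to O → oxidation state +2.
Δ = +2 − (+2) = 0, so no net redox change at C2.

0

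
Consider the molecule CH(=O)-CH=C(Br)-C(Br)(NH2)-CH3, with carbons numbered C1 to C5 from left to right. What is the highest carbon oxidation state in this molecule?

Tallying each carbon's bonds:
C1: 1C, 1H, 2O → 0 − 1 + 2 = +1
C2: 3C, 1H → 0 − 1 = -1
C3: 3C, 1Br → 0 + 1 = +1
C4: 2C, 1N, 1Br → 0 + 1 + 1 = +2
C5: 1C, 3H → 0 − 3 = -3
The highest value is +2.

+2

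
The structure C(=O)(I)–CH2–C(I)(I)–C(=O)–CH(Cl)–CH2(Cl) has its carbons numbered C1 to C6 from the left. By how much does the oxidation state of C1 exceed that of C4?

+1

C1: 1C, 2O, 1I → 0 + 2 + 1 = +3
C4: 2C, 2O → 0 + 2 = +2
Difference: +3 − (+2) = +1.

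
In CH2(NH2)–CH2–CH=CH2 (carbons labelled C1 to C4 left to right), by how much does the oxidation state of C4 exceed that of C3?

C4: 2C, 2H → 0 − 2 = -2
C3: 3C, 1H → 0 − 1 = -1
Difference: -2 − (-1) = -1.

-1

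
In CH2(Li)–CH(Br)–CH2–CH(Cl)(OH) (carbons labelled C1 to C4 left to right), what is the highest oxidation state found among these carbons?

+1

Bonds to more-electronegative neighbours contribute +1 each, bonds to H or metals contribute −1 each, and C–C bonds contribute 0. Tallying each carbon:
C1: 1C, 2H, 1Li → 0 − 2 − 1 = -3
C2: 2C, 1H, 1Br → 0 − 1 + 1 = 0
C3: 2C, 2H → 0 − 2 = -2
C4: 1C, 1H, 1O, 1Cl → 0 − 1 + 1 + 1 = +1
The highest value is +1.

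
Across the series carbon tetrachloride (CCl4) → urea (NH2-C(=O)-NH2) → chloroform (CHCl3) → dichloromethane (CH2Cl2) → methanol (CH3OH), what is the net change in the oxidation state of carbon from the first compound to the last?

-6

Carbon oxidation states along the series — carbon tetrachloride: +4, urea: +4, chloroform: +2, dichloromethane: 0, methanol: -2.
Net change = -2 − (+4) = -6.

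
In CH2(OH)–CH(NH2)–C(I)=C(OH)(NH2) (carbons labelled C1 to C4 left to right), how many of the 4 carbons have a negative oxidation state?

1

Tallying each carbon's bonds:
C1: 1C, 2H, 1O → 0 − 2 + 1 = -1
C2: 2C, 1H, 1N → 0 − 1 + 1 = 0
C3: 3C, 1I → 0 + 1 = +1
C4: 2C, 1O, 1N → 0 + 1 + 1 = +2
1 carbon (C1) meets the condition.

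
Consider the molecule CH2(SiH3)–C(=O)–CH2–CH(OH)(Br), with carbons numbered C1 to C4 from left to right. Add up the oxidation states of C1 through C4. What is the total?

-2

Tallying each carbon's bonds:
C1: 1C, 2H, 1Si → 0 − 2 − 1 = -3
C2: 2C, 2O → 0 + 2 = +2
C3: 2C, 2H → 0 − 2 = -2
C4: 1C, 1H, 1O, 1Br → 0 − 1 + 1 + 1 = +1
Sum = -3 + 2 − 2 + 1 = -2.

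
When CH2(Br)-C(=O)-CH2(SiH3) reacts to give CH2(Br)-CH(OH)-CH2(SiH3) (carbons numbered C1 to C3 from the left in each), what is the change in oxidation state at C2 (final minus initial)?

Before: C2 has 2 bonds to C, 2 bonds to O → oxidation state +2.
After: C2 has 2 bonds to C, 1 bond to H, 1 bond to O → oxidation state 0.
Δ = 0 − (+2) = -2, so this is a reduction at C2.

-2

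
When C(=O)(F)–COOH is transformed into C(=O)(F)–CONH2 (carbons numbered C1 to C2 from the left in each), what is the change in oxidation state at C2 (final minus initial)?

0

Before: C2 has 1 bond to C, 3 bonds to O → oxidation state +3.
After: C2 has 1 bond to C, 2 bonds to O, 1 bond to N → oxidation state +3.
Δ = +3 − (+3) = 0, so no net redox change at C2.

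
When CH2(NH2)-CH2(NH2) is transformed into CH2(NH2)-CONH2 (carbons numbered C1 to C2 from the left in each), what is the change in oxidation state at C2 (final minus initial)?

+4

Before: C2 has 1 bond to C, 2 bonds to H, 1 bond to N → oxidation state -1.
After: C2 has 1 bond to C, 2 bonds to O, 1 bond to N → oxidation state +3.
Δ = +3 − (-1) = +4, so this is an oxidation at C2.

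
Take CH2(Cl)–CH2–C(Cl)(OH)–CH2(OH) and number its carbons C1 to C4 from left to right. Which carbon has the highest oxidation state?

C3

Tallying each carbon's bonds:
C1: 1C, 2H, 1Cl → 0 − 2 + 1 = -1
C2: 2C, 2H → 0 − 2 = -2
C3: 2C, 1O, 1Cl → 0 + 1 + 1 = +2
C4: 1C, 2H, 1O → 0 − 2 + 1 = -1
The most oxidised carbon is C3 at +2.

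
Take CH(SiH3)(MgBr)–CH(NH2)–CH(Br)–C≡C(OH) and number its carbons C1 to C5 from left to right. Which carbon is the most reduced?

C1

Bonds to more-electronegative neighbours contribute +1 each, bonds to H or metals contribute −1 each, and C–C bonds contribute 0. Tallying each carbon:
C1: 1C, 1H, 1Mg, 1Si → 0 − 1 − 1 − 1 = -3
C2: 2C, 1H, 1N → 0 − 1 + 1 = 0
C3: 2C, 1H, 1Br → 0 − 1 + 1 = 0
C4: 4C → 0 = 0
C5: 3C, 1O → 0 + 1 = +1
The most reduced carbon is C1 at -3.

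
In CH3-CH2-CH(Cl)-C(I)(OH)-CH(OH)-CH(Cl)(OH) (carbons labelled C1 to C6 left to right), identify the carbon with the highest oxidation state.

C4

Assign +1 per bond to O/N/halogen, −1 per bond to H or an electropositive element, and 0 per bond to carbon. Tallying each carbon:
C1: 1C, 3H → 0 − 3 = -3
C2: 2C, 2H → 0 − 2 = -2
C3: 2C, 1H, 1Cl → 0 − 1 + 1 = 0
C4: 2C, 1O, 1I → 0 + 1 + 1 = +2
C5: 2C, 1H, 1O → 0 − 1 + 1 = 0
C6: 1C, 1H, 1O, 1Cl → 0 − 1 + 1 + 1 = +1
The most oxidised carbon is C4 at +2.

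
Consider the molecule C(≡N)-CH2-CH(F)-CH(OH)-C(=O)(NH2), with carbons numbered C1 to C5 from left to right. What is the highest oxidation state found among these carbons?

Bonds to more-electronegative neighbours contribute +1 each, bonds to H or metals contribute −1 each, and C–C bonds contribute 0. Tallying each carbon:
C1: 1C, 3N → 0 + 3 = +3
C2: 2C, 2H → 0 − 2 = -2
C3: 2C, 1H, 1F → 0 − 1 + 1 = 0
C4: 2C, 1H, 1O → 0 − 1 + 1 = 0
C5: 1C, 2O, 1N → 0 + 2 + 1 = +3
The highest value is +3.

+3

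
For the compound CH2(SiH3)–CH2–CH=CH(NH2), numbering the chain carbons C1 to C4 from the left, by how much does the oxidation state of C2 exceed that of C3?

C2: 2C, 2H → 0 − 2 = -2
C3: 3C, 1H → 0 − 1 = -1
Difference: -2 − (-1) = -1.

-1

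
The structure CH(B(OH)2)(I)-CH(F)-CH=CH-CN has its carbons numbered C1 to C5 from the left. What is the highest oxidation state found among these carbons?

+3

Each bond to a more electronegative atom (O, N, halogen) counts +1, each bond to a less electronegative atom (H, metal, B, Si) counts −1, and each C–C bond counts 0. Tallying each carbon:
C1: 1C, 1H, 1I, 1B → 0 − 1 + 1 − 1 = -1
C2: 2C, 1H, 1F → 0 − 1 + 1 = 0
C3: 3C, 1H → 0 − 1 = -1
C4: 3C, 1H → 0 − 1 = -1
C5: 1C, 3N → 0 + 3 = +3
The highest value is +3.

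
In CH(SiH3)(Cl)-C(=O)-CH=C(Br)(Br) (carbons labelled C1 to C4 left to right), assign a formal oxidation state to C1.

C1 has one bond to C (0), one bond to Si (-1), one bond to Cl (+1), one bond to H (-1).
Oxidation state = 0 − 1 + 1 − 1 = -1.

-1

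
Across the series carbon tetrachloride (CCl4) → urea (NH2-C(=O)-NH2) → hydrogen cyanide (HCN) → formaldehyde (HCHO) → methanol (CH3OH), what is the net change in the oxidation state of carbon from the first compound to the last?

-6

Carbon oxidation states along the series — carbon tetrachloride: +4, urea: +4, hydrogen cyanide: +2, formaldehyde: 0, methanol: -2.
Net change = -2 − (+4) = -6.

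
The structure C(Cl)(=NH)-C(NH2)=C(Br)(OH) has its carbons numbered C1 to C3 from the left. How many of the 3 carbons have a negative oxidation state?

0

Tallying each carbon's bonds:
C1: 1C, 2N, 1Cl → 0 + 2 + 1 = +3
C2: 3C, 1N → 0 + 1 = +1
C3: 2C, 1O, 1Br → 0 + 1 + 1 = +2
0 carbons meet the condition.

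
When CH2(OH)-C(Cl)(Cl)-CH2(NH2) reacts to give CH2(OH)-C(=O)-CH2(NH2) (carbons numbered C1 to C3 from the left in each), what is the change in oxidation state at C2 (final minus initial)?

0

Before: C2 has 2 bonds to C, 2 bonds to Cl → oxidation state +2.
After: C2 has 2 bonds to C, 2 bonds to O → oxidation state +2.
Δ = +2 − (+2) = 0, so no net redox change at C2.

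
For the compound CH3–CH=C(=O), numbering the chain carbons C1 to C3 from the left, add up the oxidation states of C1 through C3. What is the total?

Tallying each carbon's bonds:
C1: 1C, 3H → 0 − 3 = -3
C2: 3C, 1H → 0 − 1 = -1
C3: 2C, 2O → 0 + 2 = +2
Sum = -3 − 1 + 2 = -2.

-2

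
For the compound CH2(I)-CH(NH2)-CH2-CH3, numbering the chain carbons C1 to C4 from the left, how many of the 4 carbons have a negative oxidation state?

Count +1 for every bond to an atom more electronegative than carbon and −1 for every bond to one less electronegative; C–C bonds are 0. Tallying each carbon:
C1: 1C, 2H, 1I → 0 − 2 + 1 = -1
C2: 2C, 1H, 1N → 0 − 1 + 1 = 0
C3: 2C, 2H → 0 − 2 = -2
C4: 1C, 3H → 0 − 3 = -3
3 carbons (C1, C3, C4) meet the condition.

3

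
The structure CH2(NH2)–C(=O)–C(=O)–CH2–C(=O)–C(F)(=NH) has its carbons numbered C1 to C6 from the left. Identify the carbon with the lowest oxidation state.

C4

Count +1 for every bond to an atom more electronegative than carbon and −1 for every bond to one less electronegative; C–C bonds are 0. Tallying each carbon:
C1: 1C, 2H, 1N → 0 − 2 + 1 = -1
C2: 2C, 2O → 0 + 2 = +2
C3: 2C, 2O → 0 + 2 = +2
C4: 2C, 2H → 0 − 2 = -2
C5: 2C, 2O → 0 + 2 = +2
C6: 1C, 2N, 1F → 0 + 2 + 1 = +3
The most reduced carbon is C4 at -2.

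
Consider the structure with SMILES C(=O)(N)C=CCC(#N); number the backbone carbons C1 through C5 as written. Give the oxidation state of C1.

+3

Assign +1 per bond to O/N/halogen, −1 per bond to H or an electropositive element, and 0 per bond to carbon.
C1 has one bond to C (0), a double bond to O (2×+1 = +2), one bond to N (+1).
Oxidation state = 0 + 2 + 1 = +3.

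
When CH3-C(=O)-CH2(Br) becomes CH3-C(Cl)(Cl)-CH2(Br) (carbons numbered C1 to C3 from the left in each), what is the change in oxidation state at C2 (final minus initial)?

Before: C2 has 2 bonds to C, 2 bonds to O → oxidation state +2.
After: C2 has 2 bonds to C, 2 bonds to Cl → oxidation state +2.
Δ = +2 − (+2) = 0, so no net redox change at C2.

0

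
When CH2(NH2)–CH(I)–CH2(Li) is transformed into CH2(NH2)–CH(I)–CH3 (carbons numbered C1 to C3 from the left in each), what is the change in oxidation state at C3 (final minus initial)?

Before: C3 has 1 bond to C, 2 bonds to H, 1 bond to Li → oxidation state -3.
After: C3 has 1 bond to C, 3 bonds to H → oxidation state -3.
Δ = -3 − (-3) = 0, so no net redox change at C3.

0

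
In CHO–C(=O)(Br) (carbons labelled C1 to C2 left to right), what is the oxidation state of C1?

+1

C1 has one bond to C (0), a double bond to O (2×+1 = +2), one bond to H (-1).
Oxidation state = 0 + 2 − 1 = +1.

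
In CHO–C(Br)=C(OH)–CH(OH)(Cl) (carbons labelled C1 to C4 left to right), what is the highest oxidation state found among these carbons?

+1

Tallying each carbon's bonds:
C1: 1C, 1H, 2O → 0 − 1 + 2 = +1
C2: 3C, 1Br → 0 + 1 = +1
C3: 3C, 1O → 0 + 1 = +1
C4: 1C, 1H, 1O, 1Cl → 0 − 1 + 1 + 1 = +1
The highest value is +1.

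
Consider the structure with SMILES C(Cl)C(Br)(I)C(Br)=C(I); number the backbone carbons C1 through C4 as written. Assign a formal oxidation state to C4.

0

C4 has a double bond to C (2×0 = 0), one bond to I (+1), one bond to H (-1).
Oxidation state = 0 + 1 − 1 = 0.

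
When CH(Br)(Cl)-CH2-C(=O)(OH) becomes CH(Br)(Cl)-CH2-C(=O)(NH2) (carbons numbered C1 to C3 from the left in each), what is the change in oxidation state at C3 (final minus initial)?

0

Before: C3 has 1 bond to C, 3 bonds to O → oxidation state +3.
After: C3 has 1 bond to C, 2 bonds to O, 1 bond to N → oxidation state +3.
Δ = +3 − (+3) = 0, so no net redox change at C3.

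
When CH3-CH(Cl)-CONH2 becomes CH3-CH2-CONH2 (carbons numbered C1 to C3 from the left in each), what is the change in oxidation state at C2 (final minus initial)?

-2

Before: C2 has 2 bonds to C, 1 bond to H, 1 bond to Cl → oxidation state 0.
After: C2 has 2 bonds to C, 2 bonds to H → oxidation state -2.
Δ = -2 − (0) = -2, so this is a reduction at C2.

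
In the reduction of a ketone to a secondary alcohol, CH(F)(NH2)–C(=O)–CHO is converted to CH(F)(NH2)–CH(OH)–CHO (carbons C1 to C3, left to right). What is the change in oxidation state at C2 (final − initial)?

-2

Before: C2 has 2 bonds to C, 2 bonds to O → oxidation state +2.
After: C2 has 2 bonds to C, 1 bond to H, 1 bond to O → oxidation state 0.
Δ = 0 − (+2) = -2, so this is a reduction at C2.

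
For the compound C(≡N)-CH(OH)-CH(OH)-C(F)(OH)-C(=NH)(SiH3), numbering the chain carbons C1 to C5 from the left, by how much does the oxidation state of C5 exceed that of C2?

C5: 1C, 2N, 1Si → 0 + 2 − 1 = +1
C2: 2C, 1H, 1O → 0 − 1 + 1 = 0
Difference: +1 − (0) = +1.

+1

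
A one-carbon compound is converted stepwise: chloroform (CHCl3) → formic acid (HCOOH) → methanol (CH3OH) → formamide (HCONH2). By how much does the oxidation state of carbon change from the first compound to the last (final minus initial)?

Carbon oxidation states along the series — chloroform: +2, formic acid: +2, methanol: -2, formamide: +2.
Net change = +2 − (+2) = 0.

0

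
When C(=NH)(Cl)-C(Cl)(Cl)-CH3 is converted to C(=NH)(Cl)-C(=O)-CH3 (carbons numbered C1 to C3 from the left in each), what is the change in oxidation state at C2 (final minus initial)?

Before: C2 has 2 bonds to C, 2 bonds to Cl → oxidation state +2.
After: C2 has 2 bonds to C, 2 bonds to O → oxidation state +2.
Δ = +2 − (+2) = 0, so no net redox change at C2.

0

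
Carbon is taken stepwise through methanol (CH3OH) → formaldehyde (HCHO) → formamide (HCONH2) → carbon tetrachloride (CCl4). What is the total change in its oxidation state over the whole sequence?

+6

Carbon oxidation states along the series — methanol: -2, formaldehyde: 0, formamide: +2, carbon tetrachloride: +4.
Net change = +4 − (-2) = +6.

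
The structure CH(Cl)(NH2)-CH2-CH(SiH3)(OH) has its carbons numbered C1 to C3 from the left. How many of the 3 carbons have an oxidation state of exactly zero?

Bonds to more-electronegative neighbours contribute +1 each, bonds to H or metals contribute −1 each, and C–C bonds contribute 0. Tallying each carbon:
C1: 1C, 1H, 1N, 1Cl → 0 − 1 + 1 + 1 = +1
C2: 2C, 2H → 0 − 2 = -2
C3: 1C, 1H, 1O, 1Si → 0 − 1 + 1 − 1 = -1
0 carbons meet the condition.

0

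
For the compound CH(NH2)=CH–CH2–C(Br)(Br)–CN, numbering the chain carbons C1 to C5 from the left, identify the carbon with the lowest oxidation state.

C3

Bonds to more-electronegative neighbours contribute +1 each, bonds to H or metals contribute −1 each, and C–C bonds contribute 0. Tallying each carbon:
C1: 2C, 1H, 1N → 0 − 1 + 1 = 0
C2: 3C, 1H → 0 − 1 = -1
C3: 2C, 2H → 0 − 2 = -2
C4: 2C, 2Br → 0 + 2 = +2
C5: 1C, 3N → 0 + 3 = +3
The most reduced carbon is C3 at -2.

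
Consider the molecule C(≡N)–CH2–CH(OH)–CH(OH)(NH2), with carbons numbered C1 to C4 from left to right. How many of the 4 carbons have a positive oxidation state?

2

Count +1 for every bond to an atom more electronegative than carbon and −1 for every bond to one less electronegative; C–C bonds are 0. Tallying each carbon:
C1: 1C, 3N → 0 + 3 = +3
C2: 2C, 2H → 0 − 2 = -2
C3: 2C, 1H, 1O → 0 − 1 + 1 = 0
C4: 1C, 1H, 1O, 1N → 0 − 1 + 1 + 1 = +1
2 carbons (C1, C4) meet the condition.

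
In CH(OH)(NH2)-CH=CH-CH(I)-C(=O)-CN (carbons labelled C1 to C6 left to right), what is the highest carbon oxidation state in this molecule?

+3

Tallying each carbon's bonds:
C1: 1C, 1H, 1O, 1N → 0 − 1 + 1 + 1 = +1
C2: 3C, 1H → 0 − 1 = -1
C3: 3C, 1H → 0 − 1 = -1
C4: 2C, 1H, 1I → 0 − 1 + 1 = 0
C5: 2C, 2O → 0 + 2 = +2
C6: 1C, 3N → 0 + 3 = +3
The highest value is +3.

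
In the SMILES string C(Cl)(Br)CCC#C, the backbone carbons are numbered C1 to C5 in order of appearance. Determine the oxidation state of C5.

Each bond to a more electronegative atom (O, N, halogen) counts +1, each bond to a less electronegative atom (H, metal, B, Si) counts −1, and each C–C bond counts 0.
C5 has a triple bond to C (3×0 = 0), one bond to H (-1).
Oxidation state = 0 − 1 = -1.

-1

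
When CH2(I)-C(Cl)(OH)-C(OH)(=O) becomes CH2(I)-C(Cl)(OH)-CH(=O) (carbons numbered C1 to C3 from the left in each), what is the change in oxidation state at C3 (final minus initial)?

Before: C3 has 1 bond to C, 3 bonds to O → oxidation state +3.
After: C3 has 1 bond to C, 1 bond to H, 2 bonds to O → oxidation state +1.
Δ = +1 − (+3) = -2, so this is a reduction at C3.

-2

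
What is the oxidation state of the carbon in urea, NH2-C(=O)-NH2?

+4

The carbon has one bond to N (+1), a double bond to O (2×+1 = +2), one bond to N (+1).
Oxidation state = +1 + 2 + 1 = +4.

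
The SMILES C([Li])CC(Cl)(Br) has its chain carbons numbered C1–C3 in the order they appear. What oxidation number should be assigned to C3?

C3 has one bond to C (0), one bond to H (-1), one bond to Cl (+1), one bond to Br (+1).
Oxidation state = 0 − 1 + 1 + 1 = +1.

+1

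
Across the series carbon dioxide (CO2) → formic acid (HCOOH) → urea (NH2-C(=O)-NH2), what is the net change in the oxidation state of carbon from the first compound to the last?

0

Carbon oxidation states along the series — carbon dioxide: +4, formic acid: +2, urea: +4.
Net change = +4 − (+4) = 0.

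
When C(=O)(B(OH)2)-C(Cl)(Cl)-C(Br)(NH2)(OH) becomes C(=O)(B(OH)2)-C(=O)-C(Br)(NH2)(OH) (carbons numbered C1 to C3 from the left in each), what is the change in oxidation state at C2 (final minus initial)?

0

Before: C2 has 2 bonds to C, 2 bonds to Cl → oxidation state +2.
After: C2 has 2 bonds to C, 2 bonds to O → oxidation state +2.
Δ = +2 − (+2) = 0, so no net redox change at C2.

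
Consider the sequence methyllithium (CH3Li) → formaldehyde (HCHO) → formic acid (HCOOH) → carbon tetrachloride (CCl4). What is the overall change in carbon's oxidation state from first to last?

+8

Carbon oxidation states along the series — methyllithium: -4, formaldehyde: 0, formic acid: +2, carbon tetrachloride: +4.
Net change = +4 − (-4) = +8.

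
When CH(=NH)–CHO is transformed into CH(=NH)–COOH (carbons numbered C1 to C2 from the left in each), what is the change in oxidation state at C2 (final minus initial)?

+2

Before: C2 has 1 bond to C, 1 bond to H, 2 bonds to O → oxidation state +1.
After: C2 has 1 bond to C, 3 bonds to O → oxidation state +3.
Δ = +3 − (+1) = +2, so this is an oxidation at C2.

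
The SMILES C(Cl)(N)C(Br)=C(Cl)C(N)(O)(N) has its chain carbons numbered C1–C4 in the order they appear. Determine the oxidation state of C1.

Bonds to more-electronegative neighbours contribute +1 each, bonds to H or metals contribute −1 each, and C–C bonds contribute 0.
C1 has one bond to C (0), one bond to Cl (+1), one bond to N (+1), one bond to H (-1).
Oxidation state = 0 + 1 + 1 − 1 = +1.

+1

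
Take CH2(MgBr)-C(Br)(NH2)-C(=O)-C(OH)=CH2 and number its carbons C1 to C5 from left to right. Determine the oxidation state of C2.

C2 has one bond to C (0), one bond to C (0), one bond to Br (+1), one bond to N (+1).
Oxidation state = 0 + 0 + 1 + 1 = +2.

+2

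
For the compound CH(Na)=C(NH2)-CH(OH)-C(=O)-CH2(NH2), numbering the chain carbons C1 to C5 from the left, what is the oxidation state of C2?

+1

Count +1 for every bond to an atom more electronegative than carbon and −1 for every bond to one less electronegative; C–C bonds are 0.
C2 has a double bond to C (2×0 = 0), one bond to C (0), one bond to N (+1).
Oxidation state = 0 + 0 + 1 = +1.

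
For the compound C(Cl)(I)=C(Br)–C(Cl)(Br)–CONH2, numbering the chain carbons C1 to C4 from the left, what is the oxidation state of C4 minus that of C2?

C4: 1C, 2O, 1N → 0 + 2 + 1 = +3
C2: 3C, 1Br → 0 + 1 = +1
Difference: +3 − (+1) = +2.

+2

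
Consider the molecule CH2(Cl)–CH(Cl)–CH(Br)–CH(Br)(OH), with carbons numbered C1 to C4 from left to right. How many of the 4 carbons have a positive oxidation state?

Tallying each carbon's bonds:
C1: 1C, 2H, 1Cl → 0 − 2 + 1 = -1
C2: 2C, 1H, 1Cl → 0 − 1 + 1 = 0
C3: 2C, 1H, 1Br → 0 − 1 + 1 = 0
C4: 1C, 1H, 1O, 1Br → 0 − 1 + 1 + 1 = +1
1 carbon (C4) meets the condition.

1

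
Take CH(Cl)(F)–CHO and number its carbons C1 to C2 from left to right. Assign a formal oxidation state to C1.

+1

C1 has one bond to C (0), one bond to Cl (+1), one bond to H (-1), one bond to F (+1).
Oxidation state = 0 + 1 − 1 + 1 = +1.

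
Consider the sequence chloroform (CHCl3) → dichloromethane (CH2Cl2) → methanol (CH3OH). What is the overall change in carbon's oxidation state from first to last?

Carbon oxidation states along the series — chloroform: +2, dichloromethane: 0, methanol: -2.
Net change = -2 − (+2) = -4.

-4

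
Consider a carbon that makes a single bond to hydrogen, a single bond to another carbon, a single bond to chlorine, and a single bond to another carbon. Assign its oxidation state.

0

Assign +1 per bond to O/N/halogen, −1 per bond to H or an electropositive element, and 0 per bond to carbon.
The carbon has one bond to C (0), one bond to C (0), one bond to Cl (+1), one bond to H (-1).
Oxidation state = 0 + 0 + 1 − 1 = 0.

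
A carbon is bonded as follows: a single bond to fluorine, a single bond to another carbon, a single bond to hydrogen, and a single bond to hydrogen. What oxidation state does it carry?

-1

Assign +1 per bond to O/N/halogen, −1 per bond to H or an electropositive element, and 0 per bond to carbon.
The carbon has one bond to C (0), one bond to H (-1), one bond to F (+1), one bond to H (-1).
Oxidation state = 0 − 1 + 1 − 1 = -1.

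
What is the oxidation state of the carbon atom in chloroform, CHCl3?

+2

The carbon has one bond to H (-1), one bond to Cl (+1), one bond to Cl (+1), one bond to Cl (+1).
Oxidation state = -1 + 1 + 1 + 1 = +2.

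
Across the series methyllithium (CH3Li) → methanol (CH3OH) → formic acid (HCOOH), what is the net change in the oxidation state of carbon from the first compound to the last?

Carbon oxidation states along the series — methyllithium: -4, methanol: -2, formic acid: +2.
Net change = +2 − (-4) = +6.

+6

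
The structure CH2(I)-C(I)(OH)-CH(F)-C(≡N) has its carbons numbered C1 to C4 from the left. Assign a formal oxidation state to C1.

Assign +1 per bond to O/N/halogen, −1 per bond to H or an electropositive element, and 0 per bond to carbon.
C1 has one bond to C (0), one bond to H (-1), one bond to I (+1), one bond to H (-1).
Oxidation state = 0 − 1 + 1 − 1 = -1.

-1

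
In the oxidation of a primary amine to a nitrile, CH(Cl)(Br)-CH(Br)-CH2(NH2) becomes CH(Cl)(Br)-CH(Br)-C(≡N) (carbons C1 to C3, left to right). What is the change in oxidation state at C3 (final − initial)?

Before: C3 has 1 bond to C, 2 bonds to H, 1 bond to N → oxidation state -1.
After: C3 has 1 bond to C, 3 bonds to N → oxidation state +3.
Δ = +3 − (-1) = +4, so this is an oxidation at C3.

+4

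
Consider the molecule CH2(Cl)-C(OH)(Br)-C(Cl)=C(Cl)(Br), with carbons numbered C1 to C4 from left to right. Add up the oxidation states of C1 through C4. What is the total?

Tallying each carbon's bonds:
C1: 1C, 2H, 1Cl → 0 − 2 + 1 = -1
C2: 2C, 1O, 1Br → 0 + 1 + 1 = +2
C3: 3C, 1Cl → 0 + 1 = +1
C4: 2C, 1Cl, 1Br → 0 + 1 + 1 = +2
Sum = -1 + 2 + 1 + 2 = +4.

+4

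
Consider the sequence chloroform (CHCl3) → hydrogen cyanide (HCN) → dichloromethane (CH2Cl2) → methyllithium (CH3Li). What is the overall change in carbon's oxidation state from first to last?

Carbon oxidation states along the series — chloroform: +2, hydrogen cyanide: +2, dichloromethane: 0, methyllithium: -4.
Net change = -4 − (+2) = -6.

-6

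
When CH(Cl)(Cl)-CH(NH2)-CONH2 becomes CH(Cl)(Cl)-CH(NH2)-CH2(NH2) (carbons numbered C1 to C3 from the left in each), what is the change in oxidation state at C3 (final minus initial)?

-4

Before: C3 has 1 bond to C, 2 bonds to O, 1 bond to N → oxidation state +3.
After: C3 has 1 bond to C, 2 bonds to H, 1 bond to N → oxidation state -1.
Δ = -1 − (+3) = -4, so this is a reduction at C3.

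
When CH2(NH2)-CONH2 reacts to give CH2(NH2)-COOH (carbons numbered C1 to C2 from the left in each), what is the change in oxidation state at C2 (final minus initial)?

Before: C2 has 1 bond to C, 2 bonds to O, 1 bond to N → oxidation state +3.
After: C2 has 1 bond to C, 3 bonds to O → oxidation state +3.
Δ = +3 − (+3) = 0, so no net redox change at C2.

0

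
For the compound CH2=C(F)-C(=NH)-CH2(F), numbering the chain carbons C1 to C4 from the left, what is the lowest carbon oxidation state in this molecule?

-2

Tallying each carbon's bonds:
C1: 2C, 2H → 0 − 2 = -2
C2: 3C, 1F → 0 + 1 = +1
C3: 2C, 2N → 0 + 2 = +2
C4: 1C, 2H, 1F → 0 − 2 + 1 = -1
The lowest value is -2.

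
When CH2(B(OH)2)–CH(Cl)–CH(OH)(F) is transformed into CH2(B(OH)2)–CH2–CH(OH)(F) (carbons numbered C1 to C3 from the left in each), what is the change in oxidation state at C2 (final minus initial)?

Before: C2 has 2 bonds to C, 1 bond to H, 1 bond to Cl → oxidation state 0.
After: C2 has 2 bonds to C, 2 bonds to H → oxidation state -2.
Δ = -2 − (0) = -2, so this is a reduction at C2.

-2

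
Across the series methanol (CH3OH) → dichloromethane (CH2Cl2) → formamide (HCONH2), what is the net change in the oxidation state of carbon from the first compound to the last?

Carbon oxidation states along the series — methanol: -2, dichloromethane: 0, formamide: +2.
Net change = +2 − (-2) = +4.

+4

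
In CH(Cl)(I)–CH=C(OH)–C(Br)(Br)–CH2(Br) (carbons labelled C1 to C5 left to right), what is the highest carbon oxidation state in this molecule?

+2

Tallying each carbon's bonds:
C1: 1C, 1H, 1Cl, 1I → 0 − 1 + 1 + 1 = +1
C2: 3C, 1H → 0 − 1 = -1
C3: 3C, 1O → 0 + 1 = +1
C4: 2C, 2Br → 0 + 2 = +2
C5: 1C, 2H, 1Br → 0 − 2 + 1 = -1
The highest value is +2.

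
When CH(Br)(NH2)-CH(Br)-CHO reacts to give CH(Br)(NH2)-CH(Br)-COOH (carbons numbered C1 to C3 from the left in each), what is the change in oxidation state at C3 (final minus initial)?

Before: C3 has 1 bond to C, 1 bond to H, 2 bonds to O → oxidation state +1.
After: C3 has 1 bond to C, 3 bonds to O → oxidation state +3.
Δ = +3 − (+1) = +2, so this is an oxidation at C3.

+2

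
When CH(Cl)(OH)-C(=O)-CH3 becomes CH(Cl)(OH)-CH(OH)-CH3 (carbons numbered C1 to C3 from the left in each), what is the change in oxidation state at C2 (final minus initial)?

Before: C2 has 2 bonds to C, 2 bonds to O → oxidation state +2.
After: C2 has 2 bonds to C, 1 bond to H, 1 bond to O → oxidation state 0.
Δ = 0 − (+2) = -2, so this is a reduction at C2.

-2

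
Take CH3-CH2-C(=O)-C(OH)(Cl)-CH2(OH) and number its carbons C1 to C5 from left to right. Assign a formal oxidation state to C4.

+2

Bonds to more-electronegative neighbours contribute +1 each, bonds to H or metals contribute −1 each, and C–C bonds contribute 0.
C4 has one bond to C (0), one bond to C (0), one bond to O (+1), one bond to Cl (+1).
Oxidation state = 0 + 0 + 1 + 1 = +2.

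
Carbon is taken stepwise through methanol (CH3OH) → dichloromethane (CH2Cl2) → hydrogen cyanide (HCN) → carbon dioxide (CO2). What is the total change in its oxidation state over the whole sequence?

+6

Carbon oxidation states along the series — methanol: -2, dichloromethane: 0, hydrogen cyanide: +2, carbon dioxide: +4.
Net change = +4 − (-2) = +6.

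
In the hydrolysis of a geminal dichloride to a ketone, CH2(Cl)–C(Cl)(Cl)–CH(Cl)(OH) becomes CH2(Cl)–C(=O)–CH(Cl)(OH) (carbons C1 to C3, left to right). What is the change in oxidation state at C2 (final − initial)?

0

Before: C2 has 2 bonds to C, 2 bonds to Cl → oxidation state +2.
After: C2 has 2 bonds to C, 2 bonds to O → oxidation state +2.
Δ = +2 − (+2) = 0, so no net redox change at C2.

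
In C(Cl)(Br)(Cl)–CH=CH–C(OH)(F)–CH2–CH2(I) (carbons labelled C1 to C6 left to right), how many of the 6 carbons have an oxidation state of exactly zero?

Assign +1 per bond to O/N/halogen, −1 per bond to H or an electropositive element, and 0 per bond to carbon. Tallying each carbon:
C1: 1C, 2Cl, 1Br → 0 + 2 + 1 = +3
C2: 3C, 1H → 0 − 1 = -1
C3: 3C, 1H → 0 − 1 = -1
C4: 2C, 1O, 1F → 0 + 1 + 1 = +2
C5: 2C, 2H → 0 − 2 = -2
C6: 1C, 2H, 1I → 0 − 2 + 1 = -1
0 carbons meet the condition.

0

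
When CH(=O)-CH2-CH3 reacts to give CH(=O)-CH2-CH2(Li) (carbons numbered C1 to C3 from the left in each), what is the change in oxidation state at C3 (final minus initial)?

Before: C3 has 1 bond to C, 3 bonds to H → oxidation state -3.
After: C3 has 1 bond to C, 2 bonds to H, 1 bond to Li → oxidation state -3.
Δ = -3 − (-3) = 0, so no net redox change at C3.

0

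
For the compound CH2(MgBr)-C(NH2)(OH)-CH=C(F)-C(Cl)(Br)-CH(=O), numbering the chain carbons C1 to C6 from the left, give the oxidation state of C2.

+2

C2 has one bond to C (0), one bond to C (0), one bond to N (+1), one bond to O (+1).
Oxidation state = 0 + 0 + 1 + 1 = +2.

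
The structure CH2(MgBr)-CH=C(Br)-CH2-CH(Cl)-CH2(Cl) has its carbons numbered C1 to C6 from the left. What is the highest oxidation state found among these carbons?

Tallying each carbon's bonds:
C1: 1C, 2H, 1Mg → 0 − 2 − 1 = -3
C2: 3C, 1H → 0 − 1 = -1
C3: 3C, 1Br → 0 + 1 = +1
C4: 2C, 2H → 0 − 2 = -2
C5: 2C, 1H, 1Cl → 0 − 1 + 1 = 0
C6: 1C, 2H, 1Cl → 0 − 2 + 1 = -1
The highest value is +1.

+1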